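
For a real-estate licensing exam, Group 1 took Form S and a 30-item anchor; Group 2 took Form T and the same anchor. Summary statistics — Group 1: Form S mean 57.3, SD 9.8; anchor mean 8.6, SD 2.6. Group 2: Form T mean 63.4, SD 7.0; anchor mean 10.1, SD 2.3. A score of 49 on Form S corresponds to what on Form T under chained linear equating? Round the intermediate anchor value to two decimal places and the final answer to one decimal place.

Form S → anchor (Group 1): v = (2.6/9.8)(49 − 57.3) + 8.6 = 6.40
anchor → Form T (Group 2): y = (7.0/2.3)(6.40 − 10.1) + 63.4 = 52.1

52.1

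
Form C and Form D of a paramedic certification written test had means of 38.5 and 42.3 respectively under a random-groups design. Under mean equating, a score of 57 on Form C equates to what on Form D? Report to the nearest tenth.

Mean equating: y = x + (M_Y − M_X) = 57 + (42.3 − 38.5) = 60.8

60.8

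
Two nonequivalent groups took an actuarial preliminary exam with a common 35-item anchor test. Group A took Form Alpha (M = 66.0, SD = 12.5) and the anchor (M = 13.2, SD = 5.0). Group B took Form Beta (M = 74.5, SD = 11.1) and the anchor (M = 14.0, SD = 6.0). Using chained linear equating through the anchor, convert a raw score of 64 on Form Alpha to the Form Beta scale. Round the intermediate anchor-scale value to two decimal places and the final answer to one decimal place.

71.5

Form Alpha → anchor (Group A): v = (5.0/12.5)(64 − 66.0) + 13.2 = 12.40
anchor → Form Beta (Group B): y = (11.1/6.0)(12.40 − 14.0) + 74.5 = 71.5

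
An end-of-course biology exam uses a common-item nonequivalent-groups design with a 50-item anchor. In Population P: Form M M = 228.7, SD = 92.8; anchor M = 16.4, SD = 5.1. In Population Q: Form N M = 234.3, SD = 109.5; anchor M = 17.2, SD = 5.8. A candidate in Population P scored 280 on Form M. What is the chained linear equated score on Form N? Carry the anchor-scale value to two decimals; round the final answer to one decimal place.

Form M → anchor (Population P): v = (5.1/92.8)(280 − 228.7) + 16.4 = 19.22
anchor → Form N (Population Q): y = (109.5/5.8)(19.22 − 17.2) + 234.3 = 272.4

272.4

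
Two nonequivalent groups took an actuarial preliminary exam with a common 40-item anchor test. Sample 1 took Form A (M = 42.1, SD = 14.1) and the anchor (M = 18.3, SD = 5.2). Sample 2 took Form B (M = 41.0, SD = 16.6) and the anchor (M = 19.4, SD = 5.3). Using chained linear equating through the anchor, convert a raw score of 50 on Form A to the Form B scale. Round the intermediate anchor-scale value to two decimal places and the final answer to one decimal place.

Form A → anchor (Sample 1): v = (5.2/14.1)(50 − 42.1) + 18.3 = 21.21
anchor → Form B (Sample 2): y = (16.6/5.3)(21.21 − 19.4) + 41.0 = 46.7

46.7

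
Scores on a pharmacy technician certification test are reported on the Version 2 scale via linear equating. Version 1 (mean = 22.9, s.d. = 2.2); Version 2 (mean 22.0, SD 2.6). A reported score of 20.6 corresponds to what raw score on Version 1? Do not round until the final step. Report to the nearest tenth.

Invert y = (SD_Y/SD_X)(x − M_X) + M_Y:
x = (SD_X/SD_Y)(y − M_Y) + M_X = (2.2/2.6)(20.6 − 22.0) + 22.9
x = 0.846154 × -1.400 + 22.9 = 21.7

21.7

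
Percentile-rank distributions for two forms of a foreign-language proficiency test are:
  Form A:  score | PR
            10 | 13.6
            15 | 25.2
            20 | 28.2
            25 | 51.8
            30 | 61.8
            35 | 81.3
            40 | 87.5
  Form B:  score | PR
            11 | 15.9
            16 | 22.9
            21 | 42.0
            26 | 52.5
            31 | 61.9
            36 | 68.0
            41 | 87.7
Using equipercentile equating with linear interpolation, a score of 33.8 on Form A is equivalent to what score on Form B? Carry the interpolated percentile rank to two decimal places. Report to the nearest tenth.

PR of 33.8 on Form A: 61.8 + (33.8 − 30)/(35 − 30) × (81.3 − 61.8) = 76.62
On Form B, PR 76.62 falls between score 36 (PR 68.0) and 41 (PR 87.7).
Interpolate: 36 + (76.62 − 68.0)/(87.7 − 68.0) × (41 − 36) = 38.2

38.2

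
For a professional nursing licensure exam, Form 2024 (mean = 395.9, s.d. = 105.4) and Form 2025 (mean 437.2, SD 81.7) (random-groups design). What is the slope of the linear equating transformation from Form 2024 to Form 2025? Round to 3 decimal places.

0.775

A = SD_Y / SD_X = 81.7 / 105.4 = 0.775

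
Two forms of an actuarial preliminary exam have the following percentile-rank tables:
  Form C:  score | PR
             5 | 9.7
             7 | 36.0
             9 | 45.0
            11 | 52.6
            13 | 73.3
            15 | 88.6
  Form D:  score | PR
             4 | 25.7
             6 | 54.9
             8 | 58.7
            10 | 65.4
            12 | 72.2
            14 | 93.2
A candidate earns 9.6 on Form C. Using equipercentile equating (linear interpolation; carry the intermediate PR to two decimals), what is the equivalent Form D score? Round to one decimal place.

PR of 9.6 on Form C: 45.0 + (9.6 − 9)/(11 − 9) × (52.6 − 45.0) = 47.28
On Form D, PR 47.28 falls between score 4 (PR 25.7) and 6 (PR 54.9).
Interpolate: 4 + (47.28 − 25.7)/(54.9 − 25.7) × (6 − 4) = 5.5

5.5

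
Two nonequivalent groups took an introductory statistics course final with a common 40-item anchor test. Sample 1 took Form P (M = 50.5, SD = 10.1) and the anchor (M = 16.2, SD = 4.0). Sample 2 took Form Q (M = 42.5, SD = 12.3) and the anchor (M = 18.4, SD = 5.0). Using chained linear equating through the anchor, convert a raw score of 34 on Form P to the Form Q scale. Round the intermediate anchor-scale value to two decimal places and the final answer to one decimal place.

Form P → anchor (Sample 1): v = (4.0/10.1)(34 − 50.5) + 16.2 = 9.67
anchor → Form Q (Sample 2): y = (12.3/5.0)(9.67 − 18.4) + 42.5 = 21.0

21.0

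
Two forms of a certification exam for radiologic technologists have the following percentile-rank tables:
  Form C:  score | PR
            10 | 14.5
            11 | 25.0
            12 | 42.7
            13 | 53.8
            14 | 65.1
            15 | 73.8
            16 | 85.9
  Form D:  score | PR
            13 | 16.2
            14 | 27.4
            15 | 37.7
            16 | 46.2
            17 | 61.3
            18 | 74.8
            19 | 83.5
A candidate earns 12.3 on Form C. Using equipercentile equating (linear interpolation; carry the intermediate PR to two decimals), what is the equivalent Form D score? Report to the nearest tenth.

16.0

PR of 12.3 on Form C: 42.7 + (12.3 − 12)/(13 − 12) × (53.8 − 42.7) = 46.03
On Form D, PR 46.03 falls between score 15 (PR 37.7) and 16 (PR 46.2).
Interpolate: 15 + (46.03 − 37.7)/(46.2 − 37.7) × (16 − 15) = 16.0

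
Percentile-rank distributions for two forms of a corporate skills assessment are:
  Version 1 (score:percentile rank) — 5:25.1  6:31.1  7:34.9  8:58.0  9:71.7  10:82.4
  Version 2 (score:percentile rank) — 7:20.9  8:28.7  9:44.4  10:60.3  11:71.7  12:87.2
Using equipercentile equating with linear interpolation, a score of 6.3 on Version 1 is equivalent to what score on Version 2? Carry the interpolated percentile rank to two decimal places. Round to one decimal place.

8.2

PR of 6.3 on Version 1: 31.1 + (6.3 − 6)/(7 − 6) × (34.9 − 31.1) = 32.24
On Version 2, PR 32.24 falls between score 8 (PR 28.7) and 9 (PR 44.4).
Interpolate: 8 + (32.24 − 28.7)/(44.4 − 28.7) × (9 − 8) = 8.2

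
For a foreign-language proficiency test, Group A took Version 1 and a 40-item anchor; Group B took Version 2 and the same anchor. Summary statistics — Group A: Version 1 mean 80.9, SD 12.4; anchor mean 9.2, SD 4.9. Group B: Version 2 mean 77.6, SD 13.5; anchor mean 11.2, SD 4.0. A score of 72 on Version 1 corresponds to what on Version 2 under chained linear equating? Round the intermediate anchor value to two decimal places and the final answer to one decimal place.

59.0

Version 1 → anchor (Group A): v = (4.9/12.4)(72 − 80.9) + 9.2 = 5.68
anchor → Version 2 (Group B): y = (13.5/4.0)(5.68 − 11.2) + 77.6 = 59.0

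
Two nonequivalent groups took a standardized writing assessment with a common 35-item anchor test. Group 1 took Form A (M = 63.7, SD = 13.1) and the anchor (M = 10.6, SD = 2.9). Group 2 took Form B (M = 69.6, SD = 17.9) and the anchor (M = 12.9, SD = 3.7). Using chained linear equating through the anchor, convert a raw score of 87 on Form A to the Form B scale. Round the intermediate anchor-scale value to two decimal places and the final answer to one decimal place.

83.4

Form A → anchor (Group 1): v = (2.9/13.1)(87 − 63.7) + 10.6 = 15.76
anchor → Form B (Group 2): y = (17.9/3.7)(15.76 − 12.9) + 69.6 = 83.4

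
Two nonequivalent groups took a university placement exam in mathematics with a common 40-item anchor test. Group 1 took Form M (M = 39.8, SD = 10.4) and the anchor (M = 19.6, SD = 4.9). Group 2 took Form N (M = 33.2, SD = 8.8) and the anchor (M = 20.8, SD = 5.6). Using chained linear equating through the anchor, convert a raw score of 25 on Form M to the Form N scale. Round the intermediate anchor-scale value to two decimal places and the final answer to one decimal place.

20.4

Form M → anchor (Group 1): v = (4.9/10.4)(25 − 39.8) + 19.6 = 12.63
anchor → Form N (Group 2): y = (8.8/5.6)(12.63 − 20.8) + 33.2 = 20.4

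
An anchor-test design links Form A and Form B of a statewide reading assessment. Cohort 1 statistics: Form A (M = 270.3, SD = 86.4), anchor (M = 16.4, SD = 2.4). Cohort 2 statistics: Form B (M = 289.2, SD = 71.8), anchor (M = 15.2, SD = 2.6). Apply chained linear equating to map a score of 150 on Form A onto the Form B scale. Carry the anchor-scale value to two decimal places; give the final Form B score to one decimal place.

230.1

Form A → anchor (Cohort 1): v = (2.4/86.4)(150 − 270.3) + 16.4 = 13.06
anchor → Form B (Cohort 2): y = (71.8/2.6)(13.06 − 15.2) + 289.2 = 230.1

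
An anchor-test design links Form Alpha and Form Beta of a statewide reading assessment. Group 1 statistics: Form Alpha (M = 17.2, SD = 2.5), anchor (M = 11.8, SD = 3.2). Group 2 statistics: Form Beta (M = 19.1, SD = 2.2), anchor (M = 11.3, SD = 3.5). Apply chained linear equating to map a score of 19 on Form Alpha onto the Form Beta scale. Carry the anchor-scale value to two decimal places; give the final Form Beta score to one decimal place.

Form Alpha → anchor (Group 1): v = (3.2/2.5)(19 − 17.2) + 11.8 = 14.10
anchor → Form Beta (Group 2): y = (2.2/3.5)(14.10 − 11.3) + 19.1 = 20.9

20.9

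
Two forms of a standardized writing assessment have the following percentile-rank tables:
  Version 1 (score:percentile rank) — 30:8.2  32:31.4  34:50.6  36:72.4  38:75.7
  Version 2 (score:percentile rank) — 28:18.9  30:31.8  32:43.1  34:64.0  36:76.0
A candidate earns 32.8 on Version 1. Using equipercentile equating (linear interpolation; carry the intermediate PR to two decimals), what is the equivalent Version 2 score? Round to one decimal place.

PR of 32.8 on Version 1: 31.4 + (32.8 − 32)/(34 − 32) × (50.6 − 31.4) = 39.08
On Version 2, PR 39.08 falls between score 30 (PR 31.8) and 32 (PR 43.1).
Interpolate: 30 + (39.08 − 31.8)/(43.1 − 31.8) × (32 − 30) = 31.3

31.3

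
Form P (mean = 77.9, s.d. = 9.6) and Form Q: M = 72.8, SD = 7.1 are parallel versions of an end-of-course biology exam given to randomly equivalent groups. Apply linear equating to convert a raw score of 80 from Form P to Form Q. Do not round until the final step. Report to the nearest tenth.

74.4

Linear equating: y = (SD_Y/SD_X)(x − M_X) + M_Y
y = (7.1/9.6)(80 − 77.9) + 72.8
y = 0.739583 × 2.1 + 72.8 = 1.5531 + 72.8 = 74.4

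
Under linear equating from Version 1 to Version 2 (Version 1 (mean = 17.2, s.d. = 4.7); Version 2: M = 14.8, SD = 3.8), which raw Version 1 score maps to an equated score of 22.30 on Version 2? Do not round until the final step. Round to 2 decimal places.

Invert y = (SD_Y/SD_X)(x − M_X) + M_Y:
x = (SD_X/SD_Y)(y − M_Y) + M_X = (4.7/3.8)(22.30 − 14.8) + 17.2
x = 1.236842 × 7.500 + 17.2 = 26.48

26.48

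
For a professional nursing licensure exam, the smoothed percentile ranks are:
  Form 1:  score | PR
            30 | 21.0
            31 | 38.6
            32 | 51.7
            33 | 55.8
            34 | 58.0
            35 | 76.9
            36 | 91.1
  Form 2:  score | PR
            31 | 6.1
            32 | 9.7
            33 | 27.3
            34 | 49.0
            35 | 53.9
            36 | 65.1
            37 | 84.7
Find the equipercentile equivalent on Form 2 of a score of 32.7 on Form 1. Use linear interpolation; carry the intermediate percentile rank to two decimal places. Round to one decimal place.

35.1

PR of 32.7 on Form 1: 51.7 + (32.7 − 32)/(33 − 32) × (55.8 − 51.7) = 54.57
On Form 2, PR 54.57 falls between score 35 (PR 53.9) and 36 (PR 65.1).
Interpolate: 35 + (54.57 − 53.9)/(65.1 − 53.9) × (36 − 35) = 35.1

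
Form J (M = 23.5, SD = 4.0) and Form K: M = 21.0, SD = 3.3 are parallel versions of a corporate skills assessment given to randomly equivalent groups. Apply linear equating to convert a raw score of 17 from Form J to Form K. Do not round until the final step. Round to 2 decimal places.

Linear equating: y = (SD_Y/SD_X)(x − M_X) + M_Y
y = (3.3/4.0)(17 − 23.5) + 21.0
y = 0.825000 × -6.5 + 21.0 = -5.3625 + 21.0 = 15.64

15.64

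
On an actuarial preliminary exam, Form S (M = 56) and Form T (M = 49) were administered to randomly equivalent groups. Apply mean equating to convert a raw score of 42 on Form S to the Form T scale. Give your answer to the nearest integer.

Mean equating: y = x + (M_Y − M_X) = 42 + (49 − 56) = 35

35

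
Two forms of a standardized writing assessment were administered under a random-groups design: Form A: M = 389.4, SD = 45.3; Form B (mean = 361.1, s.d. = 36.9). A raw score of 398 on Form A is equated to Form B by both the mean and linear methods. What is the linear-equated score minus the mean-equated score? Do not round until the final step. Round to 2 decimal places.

-1.59

Mean-equated: 398 + (361.1 − 389.4) = 369.70
Linear-equated: (36.9/45.3)(398 − 389.4) + 361.1 = 368.105
Difference = 368.105 − 369.70 = -1.59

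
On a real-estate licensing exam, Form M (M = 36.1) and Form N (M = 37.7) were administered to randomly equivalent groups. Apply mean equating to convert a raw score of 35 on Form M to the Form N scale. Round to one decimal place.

36.6

Mean equating: y = x + (M_Y − M_X) = 35 + (37.7 − 36.1) = 36.6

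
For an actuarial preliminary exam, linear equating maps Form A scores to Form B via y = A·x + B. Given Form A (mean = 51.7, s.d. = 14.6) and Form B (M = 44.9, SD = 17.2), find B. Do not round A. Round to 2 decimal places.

A = SD_Y / SD_X = 17.2 / 14.6 = 1.178082
B = M_Y − A·M_X = 44.9 − 1.178082 × 51.7 = -16.01

-16.01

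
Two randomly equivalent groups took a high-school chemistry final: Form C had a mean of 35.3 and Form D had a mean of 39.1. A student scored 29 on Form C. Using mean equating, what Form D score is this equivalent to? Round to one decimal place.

32.8

Mean equating: y = x + (M_Y − M_X) = 29 + (39.1 − 35.3) = 32.8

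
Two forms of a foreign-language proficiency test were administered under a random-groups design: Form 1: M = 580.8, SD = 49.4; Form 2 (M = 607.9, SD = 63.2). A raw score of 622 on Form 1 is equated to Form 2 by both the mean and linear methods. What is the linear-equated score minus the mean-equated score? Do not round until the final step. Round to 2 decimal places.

11.51

Mean-equated: 622 + (607.9 − 580.8) = 649.10
Linear-equated: (63.2/49.4)(622 − 580.8) + 607.9 = 660.609
Difference = 660.609 − 649.10 = 11.51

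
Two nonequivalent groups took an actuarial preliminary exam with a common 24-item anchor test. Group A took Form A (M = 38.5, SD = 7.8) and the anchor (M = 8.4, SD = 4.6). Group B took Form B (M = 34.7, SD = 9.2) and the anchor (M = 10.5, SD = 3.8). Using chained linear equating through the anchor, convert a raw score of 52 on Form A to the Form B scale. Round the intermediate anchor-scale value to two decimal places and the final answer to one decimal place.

Form A → anchor (Group A): v = (4.6/7.8)(52 − 38.5) + 8.4 = 16.36
anchor → Form B (Group B): y = (9.2/3.8)(16.36 − 10.5) + 34.7 = 48.9

48.9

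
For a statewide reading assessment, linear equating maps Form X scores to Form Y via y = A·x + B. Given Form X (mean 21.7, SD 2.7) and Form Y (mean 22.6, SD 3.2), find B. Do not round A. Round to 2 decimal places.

A = SD_Y / SD_X = 3.2 / 2.7 = 1.185185
B = M_Y − A·M_X = 22.6 − 1.185185 × 21.7 = -3.12

-3.12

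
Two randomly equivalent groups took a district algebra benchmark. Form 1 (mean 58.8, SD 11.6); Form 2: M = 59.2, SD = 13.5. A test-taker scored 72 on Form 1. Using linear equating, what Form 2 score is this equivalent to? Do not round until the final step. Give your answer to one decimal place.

Linear equating: y = (SD_Y/SD_X)(x − M_X) + M_Y
y = (13.5/11.6)(72 − 58.8) + 59.2
y = 1.163793 × 13.2 + 59.2 = 15.3621 + 59.2 = 74.6

74.6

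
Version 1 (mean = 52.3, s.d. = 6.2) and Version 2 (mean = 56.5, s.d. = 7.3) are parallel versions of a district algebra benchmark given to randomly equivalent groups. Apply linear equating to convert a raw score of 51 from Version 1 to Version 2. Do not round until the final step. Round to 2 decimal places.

54.97

Linear equating: y = (SD_Y/SD_X)(x − M_X) + M_Y
y = (7.3/6.2)(51 − 52.3) + 56.5
y = 1.177419 × -1.3 + 56.5 = -1.5306 + 56.5 = 54.97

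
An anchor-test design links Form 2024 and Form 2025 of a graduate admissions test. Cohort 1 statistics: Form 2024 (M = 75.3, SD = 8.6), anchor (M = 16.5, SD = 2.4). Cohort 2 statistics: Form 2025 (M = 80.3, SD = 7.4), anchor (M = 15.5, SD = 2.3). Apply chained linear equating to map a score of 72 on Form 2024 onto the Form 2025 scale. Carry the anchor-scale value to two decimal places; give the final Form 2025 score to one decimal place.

80.6

Form 2024 → anchor (Cohort 1): v = (2.4/8.6)(72 − 75.3) + 16.5 = 15.58
anchor → Form 2025 (Cohort 2): y = (7.4/2.3)(15.58 − 15.5) + 80.3 = 80.6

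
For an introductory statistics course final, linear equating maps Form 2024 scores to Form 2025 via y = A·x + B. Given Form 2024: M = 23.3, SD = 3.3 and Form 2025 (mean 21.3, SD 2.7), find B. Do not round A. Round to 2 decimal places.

A = SD_Y / SD_X = 2.7 / 3.3 = 0.818182
B = M_Y − A·M_X = 21.3 − 0.818182 × 23.3 = 2.24

2.24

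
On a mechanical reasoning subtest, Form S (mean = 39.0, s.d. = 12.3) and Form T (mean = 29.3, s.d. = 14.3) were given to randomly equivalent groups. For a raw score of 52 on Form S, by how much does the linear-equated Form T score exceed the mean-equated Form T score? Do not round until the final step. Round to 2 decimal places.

Mean-equated: 52 + (29.3 − 39.0) = 42.30
Linear-equated: (14.3/12.3)(52 − 39.0) + 29.3 = 44.414
Difference = 44.414 − 42.30 = 2.11

2.11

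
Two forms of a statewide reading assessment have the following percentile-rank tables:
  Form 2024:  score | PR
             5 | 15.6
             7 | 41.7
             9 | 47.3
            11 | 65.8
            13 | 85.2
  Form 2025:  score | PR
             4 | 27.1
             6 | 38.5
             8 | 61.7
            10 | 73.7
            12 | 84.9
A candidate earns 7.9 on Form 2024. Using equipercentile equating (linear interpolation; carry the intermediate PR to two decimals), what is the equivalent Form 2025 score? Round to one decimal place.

PR of 7.9 on Form 2024: 41.7 + (7.9 − 7)/(9 − 7) × (47.3 − 41.7) = 44.22
On Form 2025, PR 44.22 falls between score 6 (PR 38.5) and 8 (PR 61.7).
Interpolate: 6 + (44.22 − 38.5)/(61.7 − 38.5) × (8 − 6) = 6.5

6.5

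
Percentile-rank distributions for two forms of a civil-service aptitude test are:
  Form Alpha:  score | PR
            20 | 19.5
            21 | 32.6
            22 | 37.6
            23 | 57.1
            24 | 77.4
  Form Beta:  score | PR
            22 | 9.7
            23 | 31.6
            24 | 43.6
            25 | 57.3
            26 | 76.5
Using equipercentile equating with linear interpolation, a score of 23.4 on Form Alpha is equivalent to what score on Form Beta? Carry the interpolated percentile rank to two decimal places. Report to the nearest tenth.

25.4

PR of 23.4 on Form Alpha: 57.1 + (23.4 − 23)/(24 − 23) × (77.4 − 57.1) = 65.22
On Form Beta, PR 65.22 falls between score 25 (PR 57.3) and 26 (PR 76.5).
Interpolate: 25 + (65.22 − 57.3)/(76.5 − 57.3) × (26 − 25) = 25.4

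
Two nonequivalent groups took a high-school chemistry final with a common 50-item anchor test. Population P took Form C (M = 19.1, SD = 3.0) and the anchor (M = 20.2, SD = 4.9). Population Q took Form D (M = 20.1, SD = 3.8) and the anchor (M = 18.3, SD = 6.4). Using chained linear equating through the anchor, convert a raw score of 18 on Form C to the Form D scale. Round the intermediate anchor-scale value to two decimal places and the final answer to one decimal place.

20.2

Form C → anchor (Population P): v = (4.9/3.0)(18 − 19.1) + 20.2 = 18.40
anchor → Form D (Population Q): y = (3.8/6.4)(18.40 − 18.3) + 20.1 = 20.2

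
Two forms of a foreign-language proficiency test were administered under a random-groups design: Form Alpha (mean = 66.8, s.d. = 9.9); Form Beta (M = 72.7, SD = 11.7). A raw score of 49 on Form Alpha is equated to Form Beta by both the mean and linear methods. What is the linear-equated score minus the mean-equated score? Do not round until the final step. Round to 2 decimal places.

Mean-equated: 49 + (72.7 − 66.8) = 54.90
Linear-equated: (11.7/9.9)(49 − 66.8) + 72.7 = 51.664
Difference = 51.664 − 54.90 = -3.24

-3.24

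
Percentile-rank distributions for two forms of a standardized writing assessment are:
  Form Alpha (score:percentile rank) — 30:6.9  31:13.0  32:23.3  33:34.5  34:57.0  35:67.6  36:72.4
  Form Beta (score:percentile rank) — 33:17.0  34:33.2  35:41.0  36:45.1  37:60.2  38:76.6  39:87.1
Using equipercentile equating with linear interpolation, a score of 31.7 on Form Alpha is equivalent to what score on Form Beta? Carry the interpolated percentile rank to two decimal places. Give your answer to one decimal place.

PR of 31.7 on Form Alpha: 13.0 + (31.7 − 31)/(32 − 31) × (23.3 − 13.0) = 20.21
On Form Beta, PR 20.21 falls between score 33 (PR 17.0) and 34 (PR 33.2).
Interpolate: 33 + (20.21 − 17.0)/(33.2 − 17.0) × (34 − 33) = 33.2

33.2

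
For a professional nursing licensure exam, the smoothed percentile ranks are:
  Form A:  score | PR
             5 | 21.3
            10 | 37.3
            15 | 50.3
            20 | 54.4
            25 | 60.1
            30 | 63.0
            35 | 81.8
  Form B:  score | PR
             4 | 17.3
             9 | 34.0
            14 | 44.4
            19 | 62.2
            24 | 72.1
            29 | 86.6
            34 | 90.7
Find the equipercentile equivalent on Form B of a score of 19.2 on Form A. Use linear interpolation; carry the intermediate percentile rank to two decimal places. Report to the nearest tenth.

PR of 19.2 on Form A: 50.3 + (19.2 − 15)/(20 − 15) × (54.4 − 50.3) = 53.74
On Form B, PR 53.74 falls between score 14 (PR 44.4) and 19 (PR 62.2).
Interpolate: 14 + (53.74 − 44.4)/(62.2 − 44.4) × (19 − 14) = 16.6

16.6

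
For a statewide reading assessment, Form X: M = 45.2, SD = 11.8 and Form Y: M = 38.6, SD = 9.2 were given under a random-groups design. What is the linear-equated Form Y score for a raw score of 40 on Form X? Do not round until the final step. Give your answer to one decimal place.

34.5

Linear equating: y = (SD_Y/SD_X)(x − M_X) + M_Y
y = (9.2/11.8)(40 − 45.2) + 38.6
y = 0.779661 × -5.2 + 38.6 = -4.0542 + 38.6 = 34.5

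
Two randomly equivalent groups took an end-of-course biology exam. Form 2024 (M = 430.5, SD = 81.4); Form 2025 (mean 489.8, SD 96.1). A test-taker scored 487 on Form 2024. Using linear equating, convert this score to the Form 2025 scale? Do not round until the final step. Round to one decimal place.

Linear equating: y = (SD_Y/SD_X)(x − M_X) + M_Y
y = (96.1/81.4)(487 − 430.5) + 489.8
y = 1.180590 × 56.5 + 489.8 = 66.7033 + 489.8 = 556.5

556.5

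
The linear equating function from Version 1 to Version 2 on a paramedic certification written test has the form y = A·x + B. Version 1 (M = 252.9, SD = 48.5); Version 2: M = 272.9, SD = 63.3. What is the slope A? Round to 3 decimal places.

A = SD_Y / SD_X = 63.3 / 48.5 = 1.305

1.305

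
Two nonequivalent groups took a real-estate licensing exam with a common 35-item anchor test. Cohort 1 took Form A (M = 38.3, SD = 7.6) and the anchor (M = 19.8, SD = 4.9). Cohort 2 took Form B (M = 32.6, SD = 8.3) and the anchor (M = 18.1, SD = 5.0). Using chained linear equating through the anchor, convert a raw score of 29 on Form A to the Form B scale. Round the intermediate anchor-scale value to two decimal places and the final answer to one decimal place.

25.5

Form A → anchor (Cohort 1): v = (4.9/7.6)(29 − 38.3) + 19.8 = 13.80
anchor → Form B (Cohort 2): y = (8.3/5.0)(13.80 − 18.1) + 32.6 = 25.5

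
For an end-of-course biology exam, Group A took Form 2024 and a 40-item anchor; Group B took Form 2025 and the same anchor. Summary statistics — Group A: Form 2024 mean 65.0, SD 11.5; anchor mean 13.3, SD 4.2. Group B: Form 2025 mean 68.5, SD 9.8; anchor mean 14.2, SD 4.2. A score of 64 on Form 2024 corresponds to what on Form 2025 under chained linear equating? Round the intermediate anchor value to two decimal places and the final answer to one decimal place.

65.5

Form 2024 → anchor (Group A): v = (4.2/11.5)(64 − 65.0) + 13.3 = 12.93
anchor → Form 2025 (Group B): y = (9.8/4.2)(12.93 − 14.2) + 68.5 = 65.5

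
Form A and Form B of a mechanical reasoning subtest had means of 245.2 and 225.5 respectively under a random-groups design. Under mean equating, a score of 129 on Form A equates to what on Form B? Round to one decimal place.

109.3

Mean equating: y = x + (M_Y − M_X) = 129 + (225.5 − 245.2) = 109.3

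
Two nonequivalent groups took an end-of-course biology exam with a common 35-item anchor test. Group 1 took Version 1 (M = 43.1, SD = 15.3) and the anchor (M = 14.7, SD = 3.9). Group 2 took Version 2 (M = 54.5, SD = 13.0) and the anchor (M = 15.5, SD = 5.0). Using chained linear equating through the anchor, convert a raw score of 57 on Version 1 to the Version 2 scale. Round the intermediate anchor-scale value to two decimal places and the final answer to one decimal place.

Version 1 → anchor (Group 1): v = (3.9/15.3)(57 − 43.1) + 14.7 = 18.24
anchor → Version 2 (Group 2): y = (13.0/5.0)(18.24 − 15.5) + 54.5 = 61.6

61.6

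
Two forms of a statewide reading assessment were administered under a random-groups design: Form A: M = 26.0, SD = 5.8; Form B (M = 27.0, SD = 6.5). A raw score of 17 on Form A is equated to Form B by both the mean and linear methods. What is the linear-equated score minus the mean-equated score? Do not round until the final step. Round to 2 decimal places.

Mean-equated: 17 + (27.0 − 26.0) = 18.00
Linear-equated: (6.5/5.8)(17 − 26.0) + 27.0 = 16.914
Difference = 16.914 − 18.00 = -1.09

-1.09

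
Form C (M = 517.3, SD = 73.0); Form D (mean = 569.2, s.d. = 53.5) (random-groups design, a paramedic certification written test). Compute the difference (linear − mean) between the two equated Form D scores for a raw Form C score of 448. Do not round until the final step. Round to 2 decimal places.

Mean-equated: 448 + (569.2 − 517.3) = 499.90
Linear-equated: (53.5/73.0)(448 − 517.3) + 569.2 = 518.412
Difference = 518.412 − 499.90 = 18.51

18.51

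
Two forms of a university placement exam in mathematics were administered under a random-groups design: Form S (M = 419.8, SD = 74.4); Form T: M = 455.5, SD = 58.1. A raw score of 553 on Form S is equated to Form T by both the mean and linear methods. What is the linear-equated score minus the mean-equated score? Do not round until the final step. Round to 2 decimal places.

Mean-equated: 553 + (455.5 − 419.8) = 588.70
Linear-equated: (58.1/74.4)(553 − 419.8) + 455.5 = 559.518
Difference = 559.518 − 588.70 = -29.18

-29.18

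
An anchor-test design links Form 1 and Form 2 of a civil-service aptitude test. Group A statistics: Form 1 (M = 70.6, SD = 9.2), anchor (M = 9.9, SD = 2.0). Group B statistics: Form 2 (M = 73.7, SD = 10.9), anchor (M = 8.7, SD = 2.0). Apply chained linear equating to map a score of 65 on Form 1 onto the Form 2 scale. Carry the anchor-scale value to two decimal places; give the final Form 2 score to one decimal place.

73.6

Form 1 → anchor (Group A): v = (2.0/9.2)(65 − 70.6) + 9.9 = 8.68
anchor → Form 2 (Group B): y = (10.9/2.0)(8.68 − 8.7) + 73.7 = 73.6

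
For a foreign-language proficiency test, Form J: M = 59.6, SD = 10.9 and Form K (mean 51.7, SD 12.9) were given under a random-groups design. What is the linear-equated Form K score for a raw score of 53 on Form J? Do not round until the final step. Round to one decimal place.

43.9

Linear equating: y = (SD_Y/SD_X)(x − M_X) + M_Y
y = (12.9/10.9)(53 − 59.6) + 51.7
y = 1.183486 × -6.6 + 51.7 = -7.8110 + 51.7 = 43.9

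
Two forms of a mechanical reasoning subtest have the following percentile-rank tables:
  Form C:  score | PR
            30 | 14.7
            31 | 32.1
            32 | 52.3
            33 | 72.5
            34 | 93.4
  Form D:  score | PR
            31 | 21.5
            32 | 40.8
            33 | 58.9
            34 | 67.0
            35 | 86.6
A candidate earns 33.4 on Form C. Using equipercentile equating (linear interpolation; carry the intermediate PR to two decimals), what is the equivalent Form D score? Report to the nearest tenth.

PR of 33.4 on Form C: 72.5 + (33.4 − 33)/(34 − 33) × (93.4 − 72.5) = 80.86
On Form D, PR 80.86 falls between score 34 (PR 67.0) and 35 (PR 86.6).
Interpolate: 34 + (80.86 − 67.0)/(86.6 − 67.0) × (35 − 34) = 34.7

34.7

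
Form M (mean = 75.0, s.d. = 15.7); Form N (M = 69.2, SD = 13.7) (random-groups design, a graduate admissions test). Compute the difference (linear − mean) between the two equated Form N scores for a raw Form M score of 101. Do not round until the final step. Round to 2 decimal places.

Mean-equated: 101 + (69.2 − 75.0) = 95.20
Linear-equated: (13.7/15.7)(101 − 75.0) + 69.2 = 91.888
Difference = 91.888 − 95.20 = -3.31

-3.31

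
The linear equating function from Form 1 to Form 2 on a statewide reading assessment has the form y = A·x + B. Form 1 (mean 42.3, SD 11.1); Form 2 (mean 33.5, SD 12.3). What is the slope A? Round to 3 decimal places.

A = SD_Y / SD_X = 12.3 / 11.1 = 1.108

1.108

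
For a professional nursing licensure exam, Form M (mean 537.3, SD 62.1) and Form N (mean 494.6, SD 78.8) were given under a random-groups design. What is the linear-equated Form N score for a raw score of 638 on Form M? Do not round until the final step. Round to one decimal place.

Linear equating: y = (SD_Y/SD_X)(x − M_X) + M_Y
y = (78.8/62.1)(638 − 537.3) + 494.6
y = 1.268921 × 100.7 + 494.6 = 127.7804 + 494.6 = 622.4

622.4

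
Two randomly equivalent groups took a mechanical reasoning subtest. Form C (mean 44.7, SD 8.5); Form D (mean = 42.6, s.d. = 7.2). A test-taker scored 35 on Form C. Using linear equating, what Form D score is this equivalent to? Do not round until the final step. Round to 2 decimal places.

34.38

Linear equating: y = (SD_Y/SD_X)(x − M_X) + M_Y
y = (7.2/8.5)(35 − 44.7) + 42.6
y = 0.847059 × -9.7 + 42.6 = -8.2165 + 42.6 = 34.38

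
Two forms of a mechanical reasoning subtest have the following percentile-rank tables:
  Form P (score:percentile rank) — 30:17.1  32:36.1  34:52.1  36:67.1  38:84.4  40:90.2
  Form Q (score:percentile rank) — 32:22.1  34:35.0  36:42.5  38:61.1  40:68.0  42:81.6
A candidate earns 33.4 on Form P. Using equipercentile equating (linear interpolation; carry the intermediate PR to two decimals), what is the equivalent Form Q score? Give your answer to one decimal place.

PR of 33.4 on Form P: 36.1 + (33.4 − 32)/(34 − 32) × (52.1 − 36.1) = 47.30
On Form Q, PR 47.30 falls between score 36 (PR 42.5) and 38 (PR 61.1).
Interpolate: 36 + (47.30 − 42.5)/(61.1 − 42.5) × (38 − 36) = 36.5

36.5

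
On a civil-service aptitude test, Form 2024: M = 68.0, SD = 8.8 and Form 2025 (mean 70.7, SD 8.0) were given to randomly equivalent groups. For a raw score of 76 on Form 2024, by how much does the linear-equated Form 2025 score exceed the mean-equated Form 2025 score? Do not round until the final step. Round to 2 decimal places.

Mean-equated: 76 + (70.7 − 68.0) = 78.70
Linear-equated: (8.0/8.8)(76 − 68.0) + 70.7 = 77.973
Difference = 77.973 − 78.70 = -0.73

-0.73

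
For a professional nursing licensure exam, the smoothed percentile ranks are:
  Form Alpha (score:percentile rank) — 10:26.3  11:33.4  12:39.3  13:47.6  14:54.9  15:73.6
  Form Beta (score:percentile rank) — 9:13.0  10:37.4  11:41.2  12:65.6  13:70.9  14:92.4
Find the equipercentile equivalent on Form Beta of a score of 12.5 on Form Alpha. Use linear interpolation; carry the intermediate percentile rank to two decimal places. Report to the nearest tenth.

PR of 12.5 on Form Alpha: 39.3 + (12.5 − 12)/(13 − 12) × (47.6 − 39.3) = 43.45
On Form Beta, PR 43.45 falls between score 11 (PR 41.2) and 12 (PR 65.6).
Interpolate: 11 + (43.45 − 41.2)/(65.6 − 41.2) × (12 − 11) = 11.1

11.1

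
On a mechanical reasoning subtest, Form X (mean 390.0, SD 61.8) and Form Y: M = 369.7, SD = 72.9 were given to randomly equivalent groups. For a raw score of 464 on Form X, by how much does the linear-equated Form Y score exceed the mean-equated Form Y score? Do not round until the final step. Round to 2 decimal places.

Mean-equated: 464 + (369.7 − 390.0) = 443.70
Linear-equated: (72.9/61.8)(464 − 390.0) + 369.7 = 456.991
Difference = 456.991 − 443.70 = 13.29

13.29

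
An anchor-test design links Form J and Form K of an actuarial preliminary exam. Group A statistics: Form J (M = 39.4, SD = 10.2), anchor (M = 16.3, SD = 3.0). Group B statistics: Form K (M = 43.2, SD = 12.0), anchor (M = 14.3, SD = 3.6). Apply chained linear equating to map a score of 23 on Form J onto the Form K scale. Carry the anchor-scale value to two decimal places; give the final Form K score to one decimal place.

Form J → anchor (Group A): v = (3.0/10.2)(23 − 39.4) + 16.3 = 11.48
anchor → Form K (Group B): y = (12.0/3.6)(11.48 − 14.3) + 43.2 = 33.8

33.8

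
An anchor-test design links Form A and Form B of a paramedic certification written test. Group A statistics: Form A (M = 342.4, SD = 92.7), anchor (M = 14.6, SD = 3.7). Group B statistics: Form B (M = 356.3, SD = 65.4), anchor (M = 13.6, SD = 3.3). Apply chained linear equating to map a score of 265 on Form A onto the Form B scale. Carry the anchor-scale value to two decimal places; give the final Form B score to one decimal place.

Form A → anchor (Group A): v = (3.7/92.7)(265 − 342.4) + 14.6 = 11.51
anchor → Form B (Group B): y = (65.4/3.3)(11.51 − 13.6) + 356.3 = 314.9

314.9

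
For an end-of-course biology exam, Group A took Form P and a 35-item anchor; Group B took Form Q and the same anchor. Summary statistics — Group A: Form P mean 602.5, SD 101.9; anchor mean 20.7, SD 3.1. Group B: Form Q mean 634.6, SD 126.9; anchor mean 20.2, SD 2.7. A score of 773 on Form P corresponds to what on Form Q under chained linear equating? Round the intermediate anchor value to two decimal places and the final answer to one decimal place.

902.0

Form P → anchor (Group A): v = (3.1/101.9)(773 − 602.5) + 20.7 = 25.89
anchor → Form Q (Group B): y = (126.9/2.7)(25.89 − 20.2) + 634.6 = 902.0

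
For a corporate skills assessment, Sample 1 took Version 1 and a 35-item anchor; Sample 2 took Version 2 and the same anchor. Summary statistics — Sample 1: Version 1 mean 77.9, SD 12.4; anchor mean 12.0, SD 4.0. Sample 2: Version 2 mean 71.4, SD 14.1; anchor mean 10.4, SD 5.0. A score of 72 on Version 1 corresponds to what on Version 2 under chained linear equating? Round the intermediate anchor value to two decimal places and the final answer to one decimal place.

Version 1 → anchor (Sample 1): v = (4.0/12.4)(72 − 77.9) + 12.0 = 10.10
anchor → Version 2 (Sample 2): y = (14.1/5.0)(10.10 − 10.4) + 71.4 = 70.6

70.6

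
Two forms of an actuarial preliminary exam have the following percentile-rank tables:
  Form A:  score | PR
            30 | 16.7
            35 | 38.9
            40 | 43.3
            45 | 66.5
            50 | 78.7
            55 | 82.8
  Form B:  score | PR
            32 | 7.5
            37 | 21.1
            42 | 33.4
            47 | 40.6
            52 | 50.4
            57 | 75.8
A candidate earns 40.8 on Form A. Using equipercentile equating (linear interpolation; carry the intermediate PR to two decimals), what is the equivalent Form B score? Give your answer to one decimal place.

PR of 40.8 on Form A: 43.3 + (40.8 − 40)/(45 − 40) × (66.5 − 43.3) = 47.01
On Form B, PR 47.01 falls between score 47 (PR 40.6) and 52 (PR 50.4).
Interpolate: 47 + (47.01 − 40.6)/(50.4 − 40.6) × (52 − 47) = 50.3

50.3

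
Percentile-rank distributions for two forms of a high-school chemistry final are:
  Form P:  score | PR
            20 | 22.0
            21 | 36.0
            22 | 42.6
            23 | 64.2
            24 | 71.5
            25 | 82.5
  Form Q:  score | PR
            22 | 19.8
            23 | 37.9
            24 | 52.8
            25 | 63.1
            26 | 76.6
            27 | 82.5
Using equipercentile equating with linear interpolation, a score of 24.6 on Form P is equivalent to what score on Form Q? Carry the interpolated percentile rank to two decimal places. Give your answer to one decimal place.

PR of 24.6 on Form P: 71.5 + (24.6 − 24)/(25 − 24) × (82.5 − 71.5) = 78.10
On Form Q, PR 78.10 falls between score 26 (PR 76.6) and 27 (PR 82.5).
Interpolate: 26 + (78.10 − 76.6)/(82.5 − 76.6) × (27 − 26) = 26.3

26.3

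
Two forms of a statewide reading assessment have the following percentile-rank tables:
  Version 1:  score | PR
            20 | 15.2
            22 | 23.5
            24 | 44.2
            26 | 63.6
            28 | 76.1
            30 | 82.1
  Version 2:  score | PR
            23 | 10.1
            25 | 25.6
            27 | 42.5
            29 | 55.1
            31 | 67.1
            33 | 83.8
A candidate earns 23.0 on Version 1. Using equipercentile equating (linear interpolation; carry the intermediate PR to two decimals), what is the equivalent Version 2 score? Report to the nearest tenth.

PR of 23.0 on Version 1: 23.5 + (23.0 − 22)/(24 − 22) × (44.2 − 23.5) = 33.85
On Version 2, PR 33.85 falls between score 25 (PR 25.6) and 27 (PR 42.5).
Interpolate: 25 + (33.85 − 25.6)/(42.5 − 25.6) × (27 − 25) = 26.0

26.0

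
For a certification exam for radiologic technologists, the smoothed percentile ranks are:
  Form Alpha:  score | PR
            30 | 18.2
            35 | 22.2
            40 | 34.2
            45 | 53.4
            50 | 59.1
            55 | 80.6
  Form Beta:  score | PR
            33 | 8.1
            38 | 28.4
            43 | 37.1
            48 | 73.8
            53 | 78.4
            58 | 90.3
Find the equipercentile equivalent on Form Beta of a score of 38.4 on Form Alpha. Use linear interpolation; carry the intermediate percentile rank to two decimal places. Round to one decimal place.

39.1

PR of 38.4 on Form Alpha: 22.2 + (38.4 − 35)/(40 − 35) × (34.2 − 22.2) = 30.36
On Form Beta, PR 30.36 falls between score 38 (PR 28.4) and 43 (PR 37.1).
Interpolate: 38 + (30.36 − 28.4)/(37.1 − 28.4) × (43 − 38) = 39.1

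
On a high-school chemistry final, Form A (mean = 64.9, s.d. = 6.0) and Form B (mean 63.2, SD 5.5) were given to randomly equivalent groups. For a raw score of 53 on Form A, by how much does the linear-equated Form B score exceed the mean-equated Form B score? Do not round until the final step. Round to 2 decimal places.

Mean-equated: 53 + (63.2 − 64.9) = 51.30
Linear-equated: (5.5/6.0)(53 − 64.9) + 63.2 = 52.292
Difference = 52.292 − 51.30 = 0.99

0.99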